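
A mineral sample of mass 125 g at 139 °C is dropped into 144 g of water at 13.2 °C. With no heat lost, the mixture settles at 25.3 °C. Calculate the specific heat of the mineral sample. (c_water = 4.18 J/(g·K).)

c ≈ 0.512 J/(g·K)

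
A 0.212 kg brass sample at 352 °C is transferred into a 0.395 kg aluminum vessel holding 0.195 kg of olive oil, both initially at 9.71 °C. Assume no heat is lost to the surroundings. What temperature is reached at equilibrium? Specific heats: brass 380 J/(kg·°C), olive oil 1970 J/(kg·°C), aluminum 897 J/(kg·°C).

Energy conservation, ΣQ = 0:
0.212*380*(T − 352) + 0.195*1970*(T − 9.71) + 0.395*897*(T − 9.71) = 0
80.56(T − 352) + 384.15(T − 9.71) + 354.31(T − 9.71) = 0
(80.56 + 384.15 + 354.31) T = 80.56*352 + 384.15*9.71 + 354.31*9.71
T = 35528/819.03 ≈ 43.38 °C

T_f ≈ 43.4 °C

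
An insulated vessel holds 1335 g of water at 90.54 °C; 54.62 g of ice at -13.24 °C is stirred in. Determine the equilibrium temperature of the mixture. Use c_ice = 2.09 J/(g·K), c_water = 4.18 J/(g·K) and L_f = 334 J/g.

T_f ≈ 83.6 °C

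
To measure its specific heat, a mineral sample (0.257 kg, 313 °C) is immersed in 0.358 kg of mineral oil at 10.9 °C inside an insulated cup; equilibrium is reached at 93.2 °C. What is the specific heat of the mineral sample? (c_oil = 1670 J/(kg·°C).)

m_s c (T_s − T_f) = m_oil c_oil (T_f − T_0):
0.257×c×(313 − 93.2) = 0.358×1670×(93.2 − 10.9)
56.49 c = 49204  ⇒  c ≈ 871 J/(kg·°C)

c ≈ 871 J/(kg·°C)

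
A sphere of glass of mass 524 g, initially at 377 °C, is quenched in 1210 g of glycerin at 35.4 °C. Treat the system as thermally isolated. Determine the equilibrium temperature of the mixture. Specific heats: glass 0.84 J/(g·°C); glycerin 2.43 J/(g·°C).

Setting the total heat transfer to zero:
524×0.84×(T − 377) + 1210×2.43×(T − 35.4) = 0
440.16(T − 377) + 2940.3(T − 35.4) = 0
(440.16 + 2940.3) T = 440.16×377 + 2940.3×35.4
T ≈ 79.88 °C

T_f ≈ 79.9 °C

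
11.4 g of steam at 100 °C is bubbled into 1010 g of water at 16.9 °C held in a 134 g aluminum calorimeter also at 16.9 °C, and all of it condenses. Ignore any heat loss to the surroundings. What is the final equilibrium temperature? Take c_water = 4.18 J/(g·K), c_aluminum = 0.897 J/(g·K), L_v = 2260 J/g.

Heat gained plus heat lost sum to zero:
condense steam: −11.4·2260 = −25764; condensate cools 100→T: 11.4·4.18·(T − 100) = 47.65(T − 100); original water: 4221.8(T − 16.9); aluminum cup: 134·0.897·(T − 16.9) = 120.2(T − 16.9)
4389.6 T = 25764 + 4765.2 + 73380 = 103909
T ≈ 23.67 °C, under the boiling point, so the assumption holds.

T_f ≈ 23.7 °C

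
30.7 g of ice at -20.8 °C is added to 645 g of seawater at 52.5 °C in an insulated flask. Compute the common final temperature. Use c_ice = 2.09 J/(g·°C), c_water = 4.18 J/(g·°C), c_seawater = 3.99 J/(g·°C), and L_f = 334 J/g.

Sum of m c ΔT and latent-heat terms is zero:
ice -20.8→0 °C: 30.7·2.09·20.8 = 1334.6
  fusion: m_ice L_f = 30.7·334 = 10254
  meltwater 0→T: 30.7·4.18·T = 128.33 T
  seawater cools: 645·3.99·(T − 52.5) = 2573.6(T − 52.5)
2701.9 T = 135111 − 11588 = 123523
T ≈ 45.72 °C. Since T > 0 °C, the all-ice-melts assumption holds.

T_f ≈ 45.7 °C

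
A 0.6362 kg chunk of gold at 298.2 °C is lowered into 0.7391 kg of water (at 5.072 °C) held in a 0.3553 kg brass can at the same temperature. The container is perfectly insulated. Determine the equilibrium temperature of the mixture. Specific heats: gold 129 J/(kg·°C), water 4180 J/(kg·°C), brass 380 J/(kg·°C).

T_f ≈ 12.3 °C

Net heat exchanged in the isolated system is zero:
0.6362*129*(T − 298.2) + 0.7391*4180*(T − 5.072) + 0.3553*380*(T − 5.072) = 0
82.07(T − 298.2) + 3089.4(T − 5.072) + 135.01(T − 5.072) = 0
(82.07 + 3089.4 + 135.01) T = 82.07*298.2 + 3089.4*5.072 + 135.01*5.072
T = 40828 / 3306.5 = 12.3 °C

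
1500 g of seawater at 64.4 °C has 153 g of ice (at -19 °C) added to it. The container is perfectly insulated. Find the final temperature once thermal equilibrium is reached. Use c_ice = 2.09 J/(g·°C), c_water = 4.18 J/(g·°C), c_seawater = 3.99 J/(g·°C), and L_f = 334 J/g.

T_f ≈ 49.6 °C

Taking heat into each body as positive, Σ m c ΔT = 0:
ice -19→0 °C: 153·2.09·19 = 6075.6; latent heat to melt: 153·334 = 51102; warm the meltwater: 639.54 T; seawater cools: 1500·3.99·(T − 64.4) = 5985(T − 64.4)
6624.5 T = 385434 − 57178 = 328256
T ≈ 49.55 °C. Since T > 0 °C, the all-ice-melts assumption holds.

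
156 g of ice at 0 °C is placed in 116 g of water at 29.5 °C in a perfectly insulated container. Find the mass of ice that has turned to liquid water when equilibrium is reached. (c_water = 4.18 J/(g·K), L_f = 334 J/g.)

Heat available from the water dropping to 0 °C: 116×4.18×29.5 = 14304 J.
Melting all 156 g of ice would need 156×334 = 52104 J.
That's not enough to melt it all — equilibrium is at 0 °C with ice remaining.
m_melt = 14304 / L_f = 42.83 g.

m_melted ≈ 42.8 g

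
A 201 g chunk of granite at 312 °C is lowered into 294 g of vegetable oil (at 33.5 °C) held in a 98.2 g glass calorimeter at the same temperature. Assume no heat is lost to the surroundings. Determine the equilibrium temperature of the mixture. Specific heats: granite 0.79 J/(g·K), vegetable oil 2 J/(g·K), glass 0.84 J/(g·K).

T_f ≈ 86.8 °C

Taking heat into each body as positive, Σ m c ΔT = 0:
201·0.79·(T − 312) + 294·2·(T − 33.5) + 98.2·0.84·(T − 33.5) = 0
829.28 T = 72004
T = 72004/829.28 ≈ 86.83 °C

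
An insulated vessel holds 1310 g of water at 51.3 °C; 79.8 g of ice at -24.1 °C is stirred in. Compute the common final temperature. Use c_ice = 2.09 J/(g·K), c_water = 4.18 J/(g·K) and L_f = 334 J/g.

Sum of m c ΔT and latent-heat terms is zero:
ice -24.1→0 °C: 79.8×2.09×24.1 = 4019.4; fusion: m_ice L_f = 79.8×334 = 26653; warm the meltwater: 333.56 T; water cools: 1310×4.18×(T − 51.3) = 5475.8(T − 51.3)
5809.4 T = 280909 − 30673 = 250236
T ≈ 43.07 °C. Since T > 0 °C, the all-ice-melts assumption holds.

T_f ≈ 43.1 °C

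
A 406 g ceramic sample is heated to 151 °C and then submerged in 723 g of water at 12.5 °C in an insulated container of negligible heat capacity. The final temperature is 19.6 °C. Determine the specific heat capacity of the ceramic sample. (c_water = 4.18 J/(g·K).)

c ≈ 0.402 J/(g·K)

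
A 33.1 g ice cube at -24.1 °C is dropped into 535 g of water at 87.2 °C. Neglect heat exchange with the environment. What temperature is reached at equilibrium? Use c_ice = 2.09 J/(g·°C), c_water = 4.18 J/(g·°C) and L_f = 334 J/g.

T_f ≈ 76.8 °C

Let T be the final temperature. ΣQ_i = 0:
warm ice to 0 °C: 33.1·2.09·(0 − (-24.1)) = 1667.2; fusion: m_ice L_f = 33.1·334 = 11055; meltwater 0→T: 33.1·4.18·T = 138.36 T; water cools: 535·4.18·(T − 87.2) = 2236.3(T − 87.2)
2374.7 T = 195005 − 12723 = 182283
T ≈ 76.76 °C — above 0 °C, consistent with complete melting.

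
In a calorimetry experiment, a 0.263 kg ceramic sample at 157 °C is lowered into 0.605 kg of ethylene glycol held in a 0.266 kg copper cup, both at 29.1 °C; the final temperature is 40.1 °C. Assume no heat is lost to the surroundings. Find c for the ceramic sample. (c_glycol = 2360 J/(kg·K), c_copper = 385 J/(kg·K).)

c ≈ 547 J/(kg·K)

Conservation of energy gives ΣQ = 0:
0.263×c×(40.1 − 157) + 0.605×2360×(40.1 − 29.1) + 0.266×385×(40.1 − 29.1) = 0
-30.74 c = -16832
c = -16832/-30.74 ≈ 547.5 J/(kg·K)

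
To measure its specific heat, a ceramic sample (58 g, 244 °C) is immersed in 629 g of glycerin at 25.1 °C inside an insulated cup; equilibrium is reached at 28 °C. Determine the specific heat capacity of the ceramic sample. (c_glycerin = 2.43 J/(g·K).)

Heat gained plus heat lost sum to zero:
58×c×(28 − 244) + 629×2.43×(28 − 25.1) = 0
-12528 c = -4432.6
c = -4432.6/-12528 ≈ 0.3538 J/(g·K)

c ≈ 0.354 J/(g·K)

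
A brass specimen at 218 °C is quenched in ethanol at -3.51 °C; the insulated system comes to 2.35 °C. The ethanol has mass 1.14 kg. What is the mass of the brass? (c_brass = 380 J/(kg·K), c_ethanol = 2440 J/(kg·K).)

m ≈ 0.199 kg

Setting the total heat transfer to zero:
m×380×(2.35 − 218) + 1.14×2440×(2.35 − (-3.51)) = 0
-81947 m = -16300
m = -16300/-81947 ≈ 0.1989 kg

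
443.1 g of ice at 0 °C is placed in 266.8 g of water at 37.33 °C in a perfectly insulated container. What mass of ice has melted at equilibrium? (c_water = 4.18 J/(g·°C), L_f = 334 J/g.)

Heat available from the water dropping to 0 °C: 266.8×4.18×37.33 = 41631 J.
To melt every bit of ice: 443.1×334 = 147995 J.
That's not enough to melt it all — equilibrium is at 0 °C with ice remaining.
Mass melted = 41631/334 ≈ 124.6 g.

m_melted ≈ 125 g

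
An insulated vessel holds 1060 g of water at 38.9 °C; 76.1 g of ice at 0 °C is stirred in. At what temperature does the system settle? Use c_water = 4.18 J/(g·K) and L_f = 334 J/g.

Setting the total heat transfer to zero:
melt ice: 76.1×334 = 25417
  meltwater 0→T: 76.1×4.18×T = 318.1 T
  water cools: 1060×4.18×(T − 38.9) = 4430.8(T − 38.9)
4748.9 T = 172358 − 25417 = 146941
T ≈ 30.94 °C — above 0 °C, consistent with complete melting.

T_f ≈ 30.9 °C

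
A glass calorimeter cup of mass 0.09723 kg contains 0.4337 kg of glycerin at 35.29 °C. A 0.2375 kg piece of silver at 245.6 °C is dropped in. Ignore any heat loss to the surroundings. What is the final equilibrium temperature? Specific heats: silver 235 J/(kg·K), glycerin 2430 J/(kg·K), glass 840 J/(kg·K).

T_f ≈ 45.1 °C

Heat gained plus heat lost sum to zero:
0.2375·235·(T − 245.6) + 0.4337·2430·(T − 35.29) + 0.09723·840·(T − 35.29) = 0
55.81(T − 245.6) + 1053.9(T − 35.29) + 81.67(T − 35.29) = 0
1191.4 T = 53782
T = 53782 / 1191.4 = 45.1 °C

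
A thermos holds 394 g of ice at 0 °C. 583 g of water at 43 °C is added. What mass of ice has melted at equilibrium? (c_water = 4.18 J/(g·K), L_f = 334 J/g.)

Heat available from the water dropping to 0 °C: 583·4.18·43 = 104788 J.
Fully melting the ice requires m_ice L_f = 394·334 = 131596 J.
Since 104788 < 131596 J, not all the ice melts; equilibrium is at 0 °C.
m_melted·334 = 104788  ⇒  m_melted ≈ 313.7 g.

m_melted ≈ 314 g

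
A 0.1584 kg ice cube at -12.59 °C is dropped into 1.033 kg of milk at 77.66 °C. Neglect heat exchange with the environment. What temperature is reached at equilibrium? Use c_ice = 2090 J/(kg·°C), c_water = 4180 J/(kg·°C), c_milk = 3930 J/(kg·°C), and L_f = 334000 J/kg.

T_f ≈ 54.7 °C

Taking heat into each body as positive, Σ m c ΔT = 0:
ice -12.59→0 °C: 0.1584·2090·12.59 = 4168; latent heat to melt: 0.1584·334000 = 52906; meltwater 0→T: 0.1584·4180·T = 662.11 T; milk: 4059.7(T − 77.66)
4721.8 T = 315276 − 57074 = 258202
T ≈ 54.68 °C — above 0 °C, consistent with complete melting.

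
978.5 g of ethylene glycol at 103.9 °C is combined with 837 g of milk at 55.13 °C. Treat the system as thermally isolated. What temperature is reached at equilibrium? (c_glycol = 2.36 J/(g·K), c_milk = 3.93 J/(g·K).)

With ΣQ=0 the equilibrium temperature is the m·c-weighted mean:
T_f = (2309.3*103.9 + 3289.4*55.13) / (2309.3 + 3289.4)
    = 421277 / 5598.7 ≈ 75.25 °C

T_f ≈ 75.2 °C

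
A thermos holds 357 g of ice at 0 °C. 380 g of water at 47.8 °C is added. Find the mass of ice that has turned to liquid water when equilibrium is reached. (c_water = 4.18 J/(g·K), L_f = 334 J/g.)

Water can give up m c ΔT = 380×4.18×47.8 = 75926 J before reaching 0 °C.
To melt every bit of ice: 357×334 = 119238 J.
75926 J < 119238 J, so only part of the ice melts and the system sits at 0 °C.
Mass melted = 75926/334 ≈ 227.3 g.

m_melted ≈ 227 g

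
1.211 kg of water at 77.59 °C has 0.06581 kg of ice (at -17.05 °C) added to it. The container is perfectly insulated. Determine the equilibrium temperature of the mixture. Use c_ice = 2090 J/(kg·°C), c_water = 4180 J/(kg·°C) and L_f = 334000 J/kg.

T_f ≈ 69.0 °C

Energy balance with sensible and latent terms:
warm ice to 0 °C: 0.06581×2090×(0 − (-17.05)) = 2345.1; fusion: m_ice L_f = 0.06581×334000 = 21981; warm the meltwater: 275.09 T; water: 5062(T − 77.59)
5337.1 T = 392759 − 24326 = 368433
T ≈ 69.03 °C (positive, so assuming full melt was valid).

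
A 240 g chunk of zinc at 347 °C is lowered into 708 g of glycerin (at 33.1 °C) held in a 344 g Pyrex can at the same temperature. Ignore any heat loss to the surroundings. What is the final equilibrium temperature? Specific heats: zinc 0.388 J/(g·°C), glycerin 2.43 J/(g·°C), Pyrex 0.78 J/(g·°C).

T_f ≈ 47.1 °C

T_f is the heat-capacity-weighted average of the initial temperatures:
T_f = (93.12*347 + 1720.4*33.1 + 268.32*33.1) / (93.12 + 1720.4 + 268.32)
    = 98141 / 2081.9 ≈ 47.14 °C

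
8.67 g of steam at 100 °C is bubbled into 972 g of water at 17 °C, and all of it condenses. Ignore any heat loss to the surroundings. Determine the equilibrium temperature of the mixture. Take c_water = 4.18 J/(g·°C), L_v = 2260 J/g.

Conservation of energy gives ΣQ = 0:
condense steam: −8.67·2260 = −19594
  condensed water 100 °C→T: 36.24(T − 100)
  original water: 4063(T − 17)
4099.2 T = 19594 + 3624.1 + 69070 = 92289
T ≈ 22.51 °C — below 100 °C, confirming all the steam condensed.

T_f ≈ 22.5 °C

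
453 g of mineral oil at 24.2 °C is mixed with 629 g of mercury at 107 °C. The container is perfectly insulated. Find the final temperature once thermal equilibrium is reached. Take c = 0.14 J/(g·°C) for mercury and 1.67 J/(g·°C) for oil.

T_f ≈ 32.8 °C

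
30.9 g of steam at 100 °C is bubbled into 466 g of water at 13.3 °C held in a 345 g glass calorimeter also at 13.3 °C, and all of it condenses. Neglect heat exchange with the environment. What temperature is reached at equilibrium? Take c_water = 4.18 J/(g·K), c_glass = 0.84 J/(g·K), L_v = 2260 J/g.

T_f ≈ 47.5 °C

Let T be the final temperature. ΣQ_i = 0:
condense steam: −30.9×2260 = −69834
  condensate cools 100→T: 30.9×4.18×(T − 100) = 129.16(T − 100)
  original water: 1947.9(T − 13.3)
  cup: 289.8(T − 13.3)
2366.8 T = 69834 + 12916 + 29761 = 112511
T ≈ 47.54 °C (< 100 °C, so full condensation is consistent).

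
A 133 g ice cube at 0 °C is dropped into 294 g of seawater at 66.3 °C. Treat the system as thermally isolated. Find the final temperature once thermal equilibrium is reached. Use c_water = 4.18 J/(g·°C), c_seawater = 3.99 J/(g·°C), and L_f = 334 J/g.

Taking heat into each body as positive, Σ m c ΔT = 0:
melt ice: 133×334 = 44422; warm the meltwater: 555.94 T; seawater cools: 294×3.99×(T − 66.3) = 1173.1(T − 66.3)
1729 T = 77774 − 44422 = 33352
T ≈ 19.29 °C — above 0 °C, consistent with complete melting.

T_f ≈ 19.3 °C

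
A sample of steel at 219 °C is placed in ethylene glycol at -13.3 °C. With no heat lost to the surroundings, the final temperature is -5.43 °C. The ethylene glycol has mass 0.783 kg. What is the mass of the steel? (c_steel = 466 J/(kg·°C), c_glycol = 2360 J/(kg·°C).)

Energy conservation, ΣQ = 0:
m·466·(-5.43 − 219) + 0.783·2360·(-5.43 − (-13.3)) = 0
-104584 m = -14543
m = -14543/-104584 ≈ 0.1391 kg

m ≈ 0.139 kg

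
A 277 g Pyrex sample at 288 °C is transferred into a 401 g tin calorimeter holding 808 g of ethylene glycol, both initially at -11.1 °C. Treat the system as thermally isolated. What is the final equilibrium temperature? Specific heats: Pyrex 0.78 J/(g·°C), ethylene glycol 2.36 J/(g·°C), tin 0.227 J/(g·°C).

T_f ≈ 18.1 °C

Let T be the final temperature. ΣQ_i = 0:
277·0.78·(T − 288) + 808·2.36·(T − (-11.1)) + 401·0.227·(T − (-11.1)) = 0
2214 T = 40049
T = 40049/2214 ≈ 18.09 °C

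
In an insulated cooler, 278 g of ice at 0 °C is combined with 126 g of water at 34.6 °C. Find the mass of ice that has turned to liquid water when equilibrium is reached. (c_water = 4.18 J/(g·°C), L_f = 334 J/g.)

m_melted ≈ 54.6 g

Heat available from the water dropping to 0 °C: 126×4.18×34.6 = 18223 J.
Melting all 278 g of ice would need 278×334 = 92852 J.
18223 J < 92852 J, so only part of the ice melts and the system sits at 0 °C.
Mass melted = 18223/334 ≈ 54.56 g.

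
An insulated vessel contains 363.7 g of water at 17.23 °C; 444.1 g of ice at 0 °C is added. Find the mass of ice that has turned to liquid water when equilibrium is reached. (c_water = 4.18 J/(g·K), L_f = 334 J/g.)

Cooling the water to 0 °C releases 363.7·4.18·17.23 = 26194 J.
To melt every bit of ice: 444.1·334 = 148329 J.
That's not enough to melt it all — equilibrium is at 0 °C with ice remaining.
m_melted·334 = 26194  ⇒  m_melted ≈ 78.43 g.

m_melted ≈ 78.4 g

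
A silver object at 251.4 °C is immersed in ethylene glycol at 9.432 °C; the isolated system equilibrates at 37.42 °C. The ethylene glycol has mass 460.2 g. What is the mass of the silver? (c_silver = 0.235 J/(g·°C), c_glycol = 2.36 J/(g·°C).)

m ≈ 604 g

Heat lost by the silver = heat gained by the glycol:
m·0.235·(251.4 − 37.42) = 460.2·2.36·(37.42 − 9.432)
50.29 m = 30397  ⇒  m ≈ 604.5 g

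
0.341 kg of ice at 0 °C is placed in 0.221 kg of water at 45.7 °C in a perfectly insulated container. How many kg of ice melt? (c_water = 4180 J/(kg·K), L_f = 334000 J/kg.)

m_melted ≈ 0.126 kg

Heat available from the water dropping to 0 °C: 0.221×4180×45.7 = 42217 J.
Fully melting the ice requires m_ice L_f = 0.341×334000 = 113894 J.
42217 J < 113894 J, so only part of the ice melts and the system sits at 0 °C.
m_melted×334000 = 42217  ⇒  m_melted ≈ 0.1264 kg.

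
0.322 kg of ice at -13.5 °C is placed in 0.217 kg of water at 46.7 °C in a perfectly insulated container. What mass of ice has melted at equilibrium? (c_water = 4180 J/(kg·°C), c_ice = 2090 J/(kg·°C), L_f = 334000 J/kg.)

m_melted ≈ 0.0996 kg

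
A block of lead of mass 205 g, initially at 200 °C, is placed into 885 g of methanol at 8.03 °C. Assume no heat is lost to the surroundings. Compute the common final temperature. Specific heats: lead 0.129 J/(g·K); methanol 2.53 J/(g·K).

|Q_lead| = |Q_methanol|:
205*0.129*(200 − T) = 885*2.53*(T − 8.03)
26.45(200 − T) = 2239(T − 8.03)
2265.5 T = 23269  ⇒  T ≈ 10.27 °C

T_f ≈ 10.3 °C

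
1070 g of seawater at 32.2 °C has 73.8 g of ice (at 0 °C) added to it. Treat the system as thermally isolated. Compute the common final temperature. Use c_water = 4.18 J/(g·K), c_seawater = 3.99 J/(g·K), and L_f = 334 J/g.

Setting the total heat transfer to zero:
melt ice: 73.8·334 = 24649; meltwater 0→T: 73.8·4.18·T = 308.48 T; seawater: 4269.3(T − 32.2)
4577.8 T = 137471 − 24649 = 112822
T ≈ 24.65 °C — above 0 °C, consistent with complete melting.

T_f ≈ 24.6 °C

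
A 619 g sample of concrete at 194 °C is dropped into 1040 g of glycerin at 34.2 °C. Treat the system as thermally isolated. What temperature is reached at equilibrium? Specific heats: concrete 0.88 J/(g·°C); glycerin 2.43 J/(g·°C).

T_f ≈ 62.5 °C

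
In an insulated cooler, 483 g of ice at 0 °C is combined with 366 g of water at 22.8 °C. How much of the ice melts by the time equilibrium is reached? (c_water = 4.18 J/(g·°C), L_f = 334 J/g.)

Heat available from the water dropping to 0 °C: 366×4.18×22.8 = 34881 J.
To melt every bit of ice: 483×334 = 161322 J.
Since 34881 < 161322 J, not all the ice melts; equilibrium is at 0 °C.
Mass melted = 34881/334 ≈ 104.4 g.

m_melted ≈ 104 g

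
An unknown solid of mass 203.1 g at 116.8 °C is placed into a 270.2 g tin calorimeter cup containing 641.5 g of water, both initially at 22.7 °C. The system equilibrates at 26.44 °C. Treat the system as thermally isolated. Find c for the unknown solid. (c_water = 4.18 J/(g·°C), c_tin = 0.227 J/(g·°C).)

c ≈ 0.559 J/(g·°C)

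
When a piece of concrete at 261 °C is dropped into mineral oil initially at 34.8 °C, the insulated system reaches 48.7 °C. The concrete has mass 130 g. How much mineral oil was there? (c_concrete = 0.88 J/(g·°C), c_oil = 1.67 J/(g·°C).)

m ≈ 1050 g

Let T be the final temperature. ΣQ_i = 0:
130×0.88×(48.7 − 261) + m×1.67×(48.7 − 34.8) = 0
23.21 m = 24287
m = 24287/23.21 ≈ 1046 g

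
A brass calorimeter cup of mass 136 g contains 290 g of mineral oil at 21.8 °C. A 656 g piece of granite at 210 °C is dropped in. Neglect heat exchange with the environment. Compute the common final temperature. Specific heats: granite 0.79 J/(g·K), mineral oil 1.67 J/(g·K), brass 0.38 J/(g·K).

T_f ≈ 114.3 °C

Net heat exchanged in the isolated system is zero:
656*0.79*(T − 210) + 290*1.67*(T − 21.8) + 136*0.38*(T − 21.8) = 0
518.24(T − 210) + 484.3(T − 21.8) + 51.68(T − 21.8) = 0
1054.2 T = 120515
T = 120515/1054.2 ≈ 114.32 °C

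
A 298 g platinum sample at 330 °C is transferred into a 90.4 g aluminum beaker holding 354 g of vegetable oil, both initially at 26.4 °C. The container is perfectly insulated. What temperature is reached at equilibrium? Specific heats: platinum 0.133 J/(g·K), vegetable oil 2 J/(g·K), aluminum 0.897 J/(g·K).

T_f ≈ 40.9 °C

Net heat exchanged in the isolated system is zero:
298*0.133*(T − 330) + 354*2*(T − 26.4) + 90.4*0.897*(T − 26.4) = 0
39.63(T − 330) + 708(T − 26.4) + 81.09(T − 26.4) = 0
(39.63 + 708 + 81.09) T = 39.63*330 + 708*26.4 + 81.09*26.4
T = 33911/828.72 ≈ 40.92 °C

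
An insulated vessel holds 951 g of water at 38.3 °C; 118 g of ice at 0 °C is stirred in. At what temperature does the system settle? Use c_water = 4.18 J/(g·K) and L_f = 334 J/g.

T_f ≈ 25.3 °C

Sum of m c ΔT and latent-heat terms is zero:
fusion: m_ice L_f = 118·334 = 39412; meltwater 0→T: 118·4.18·T = 493.24 T; water: 3975.2(T − 38.3)
4468.4 T = 152249 − 39412 = 112837
T ≈ 25.25 °C. Since T > 0 °C, the all-ice-melts assumption holds.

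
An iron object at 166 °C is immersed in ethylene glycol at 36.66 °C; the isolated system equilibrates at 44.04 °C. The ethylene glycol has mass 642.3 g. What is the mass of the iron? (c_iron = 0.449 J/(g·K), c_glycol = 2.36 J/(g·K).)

m ≈ 204 g

|Q_iron| = |Q_glycol|:
m×0.449×(166 − 44.04) = 642.3×2.36×(44.04 − 36.66)
54.76 m = 11187  ⇒  m ≈ 204.3 g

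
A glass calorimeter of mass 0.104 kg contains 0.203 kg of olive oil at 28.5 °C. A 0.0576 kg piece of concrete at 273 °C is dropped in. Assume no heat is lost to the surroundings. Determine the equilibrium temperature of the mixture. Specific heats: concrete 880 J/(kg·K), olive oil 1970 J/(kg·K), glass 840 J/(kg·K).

T_f is the heat-capacity-weighted average of the initial temperatures:
T_f = (50.69·273 + 399.91·28.5 + 87.36·28.5) / (50.69 + 399.91 + 87.36)
    = 27725 / 537.96 ≈ 51.54 °C

T_f ≈ 51.5 °C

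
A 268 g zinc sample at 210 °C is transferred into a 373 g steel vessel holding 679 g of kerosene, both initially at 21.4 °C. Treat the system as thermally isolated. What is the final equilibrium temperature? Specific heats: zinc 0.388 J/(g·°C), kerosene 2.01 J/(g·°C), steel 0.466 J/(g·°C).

T_f ≈ 33.3 °C

Energy conservation, ΣQ = 0:
268*0.388*(T − 210) + 679*2.01*(T − 21.4) + 373*0.466*(T − 21.4) = 0
1642.6 T = 54763
T ≈ 33.34 °C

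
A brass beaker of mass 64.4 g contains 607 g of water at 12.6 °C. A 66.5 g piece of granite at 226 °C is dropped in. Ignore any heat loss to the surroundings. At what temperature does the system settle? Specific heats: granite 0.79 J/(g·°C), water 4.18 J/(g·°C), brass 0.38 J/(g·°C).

Taking heat into each body as positive, Σ m c ΔT = 0:
66.5*0.79*(T − 226) + 607*4.18*(T − 12.6) + 64.4*0.38*(T − 12.6) = 0
52.54(T − 226) + 2537.3(T − 12.6) + 24.47(T − 12.6) = 0
2614.3 T = 44151
T ≈ 16.89 °C

T_f ≈ 16.9 °C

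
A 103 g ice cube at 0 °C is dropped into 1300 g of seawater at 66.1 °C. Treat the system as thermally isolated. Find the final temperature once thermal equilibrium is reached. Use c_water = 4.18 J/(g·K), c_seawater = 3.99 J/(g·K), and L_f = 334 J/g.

T_f ≈ 54.9 °C

Conservation of energy gives ΣQ = 0:
latent heat to melt: 103×334 = 34402
  warm the meltwater: 430.54 T
  seawater cools: 1300×3.99×(T − 66.1) = 5187(T − 66.1)
5617.5 T = 342861 − 34402 = 308459
T ≈ 54.91 °C. Since T > 0 °C, the all-ice-melts assumption holds.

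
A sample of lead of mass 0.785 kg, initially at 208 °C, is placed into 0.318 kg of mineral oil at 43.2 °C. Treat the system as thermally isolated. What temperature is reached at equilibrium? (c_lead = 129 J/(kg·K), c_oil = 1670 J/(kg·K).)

T_f ≈ 69.6 °C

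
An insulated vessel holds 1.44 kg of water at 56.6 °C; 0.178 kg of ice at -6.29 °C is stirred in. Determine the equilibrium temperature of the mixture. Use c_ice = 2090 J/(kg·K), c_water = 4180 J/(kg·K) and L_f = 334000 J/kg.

Energy balance with sensible and latent terms:
warm ice to 0 °C: 0.178×2090×(0 − (-6.29)) = 2340; melt ice: 0.178×334000 = 59452; meltwater 0→T: 0.178×4180×T = 744.04 T; water cools: 1.44×4180×(T − 56.6) = 6019.2(T − 56.6)
6763.2 T = 340687 − 61792 = 278895
T ≈ 41.24 °C. Since T > 0 °C, the all-ice-melts assumption holds.

T_f ≈ 41.2 °C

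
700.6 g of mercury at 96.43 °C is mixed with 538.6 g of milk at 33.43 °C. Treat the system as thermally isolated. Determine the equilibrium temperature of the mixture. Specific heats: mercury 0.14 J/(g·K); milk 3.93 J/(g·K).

Taking heat into each body as positive, Σ m c ΔT = 0:
700.6*0.14*(T − 96.43) + 538.6*3.93*(T − 33.43) = 0
2214.8 T = 80219
T = 80219 / 2214.8 = 36.2 °C

T_f ≈ 36.2 °C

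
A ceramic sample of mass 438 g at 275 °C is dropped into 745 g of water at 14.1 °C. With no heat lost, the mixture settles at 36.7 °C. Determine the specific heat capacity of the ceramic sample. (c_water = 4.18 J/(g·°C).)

c ≈ 0.674 J/(g·°C)

Conservation of energy gives ΣQ = 0:
438·c·(36.7 − 275) + 745·4.18·(36.7 − 14.1) = 0
-104375 c = -70379
c = -70379/-104375 ≈ 0.6743 J/(g·°C)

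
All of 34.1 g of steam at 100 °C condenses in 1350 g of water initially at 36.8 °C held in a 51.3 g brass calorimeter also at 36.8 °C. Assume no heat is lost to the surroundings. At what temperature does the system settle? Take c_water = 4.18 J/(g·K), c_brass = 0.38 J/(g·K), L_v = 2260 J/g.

T_f ≈ 51.6 °C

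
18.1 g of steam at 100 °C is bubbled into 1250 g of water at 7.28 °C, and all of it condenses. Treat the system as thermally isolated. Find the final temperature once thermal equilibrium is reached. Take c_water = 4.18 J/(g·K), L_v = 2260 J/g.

T_f ≈ 16.3 °C

Heat gained plus heat lost sum to zero:
steam→water at 100 °C releases m L_v = 18.1·2260 = 40906
  condensed water 100 °C→T: 75.66(T − 100)
  original water: 5225(T − 7.28)
5300.7 T = 40906 + 7565.8 + 38038 = 86510
T ≈ 16.32 °C — below 100 °C, confirming all the steam condensed.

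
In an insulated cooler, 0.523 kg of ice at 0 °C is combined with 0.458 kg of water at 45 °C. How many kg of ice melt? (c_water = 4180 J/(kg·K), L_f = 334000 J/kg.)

m_melted ≈ 0.258 kg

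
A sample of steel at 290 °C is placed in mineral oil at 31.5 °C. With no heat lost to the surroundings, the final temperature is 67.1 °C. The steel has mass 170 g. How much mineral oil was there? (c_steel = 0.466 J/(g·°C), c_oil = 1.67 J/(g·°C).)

m ≈ 297 g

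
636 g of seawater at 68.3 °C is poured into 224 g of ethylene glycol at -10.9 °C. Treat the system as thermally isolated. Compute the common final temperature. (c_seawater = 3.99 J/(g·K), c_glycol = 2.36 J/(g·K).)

Heat lost by the seawater equals heat gained by the glycol:
636×3.99×(68.3 − T) = 224×2.36×(T − (-10.9))
2537.6(68.3 − T) = 528.64(T − (-10.9))
3066.3 T = 167559  ⇒  T ≈ 54.65 °C

T_f ≈ 54.6 °C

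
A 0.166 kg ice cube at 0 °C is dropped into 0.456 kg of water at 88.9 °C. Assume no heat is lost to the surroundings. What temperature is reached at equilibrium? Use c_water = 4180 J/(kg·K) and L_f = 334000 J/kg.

T_f ≈ 43.8 °C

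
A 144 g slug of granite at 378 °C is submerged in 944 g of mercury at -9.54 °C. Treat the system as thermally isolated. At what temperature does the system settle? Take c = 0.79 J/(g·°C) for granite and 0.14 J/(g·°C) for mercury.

Set heat shed by the hot body equal to heat absorbed by the cold body:
144·0.79·(378 − T) = 944·0.14·(T − (-9.54))
113.76(378 − T) = 132.16(T − (-9.54))
245.92 T = 41740  ⇒  T ≈ 169.73 °C

T_f ≈ 169.7 °C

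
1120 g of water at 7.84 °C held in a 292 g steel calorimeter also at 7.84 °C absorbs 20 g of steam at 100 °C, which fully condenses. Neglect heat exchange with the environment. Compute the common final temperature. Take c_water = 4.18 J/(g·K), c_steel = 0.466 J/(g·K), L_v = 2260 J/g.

T_f ≈ 18.6 °C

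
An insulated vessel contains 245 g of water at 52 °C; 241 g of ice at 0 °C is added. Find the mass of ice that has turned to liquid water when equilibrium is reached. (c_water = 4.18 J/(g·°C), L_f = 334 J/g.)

m_melted ≈ 159 g

Cooling the water to 0 °C releases 245×4.18×52 = 53253 J.
Melting all 241 g of ice would need 241×334 = 80494 J.
Since 53253 < 80494 J, not all the ice melts; equilibrium is at 0 °C.
m_melted×334 = 53253  ⇒  m_melted ≈ 159.4 g.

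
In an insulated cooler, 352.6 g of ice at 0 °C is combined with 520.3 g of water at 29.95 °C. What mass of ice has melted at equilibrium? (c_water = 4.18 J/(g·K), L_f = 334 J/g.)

Heat available from the water dropping to 0 °C: 520.3·4.18·29.95 = 65137 J.
Fully melting the ice requires m_ice L_f = 352.6·334 = 117768 J.
That's not enough to melt it all — equilibrium is at 0 °C with ice remaining.
m_melted·334 = 65137  ⇒  m_melted ≈ 195 g.

m_melted ≈ 195 g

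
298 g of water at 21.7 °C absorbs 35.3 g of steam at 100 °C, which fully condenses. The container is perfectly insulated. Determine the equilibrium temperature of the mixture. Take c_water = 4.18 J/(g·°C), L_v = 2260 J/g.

Heat gained plus heat lost sum to zero:
steam→water at 100 °C releases m L_v = 35.3·2260 = 79778; condensate cools 100→T: 35.3·4.18·(T − 100) = 147.55(T − 100); water warms: 298·4.18·(T − 21.7) = 1245.6(T − 21.7)
1393.2 T = 79778 + 14755 + 27030 = 121564
T ≈ 87.26 °C (< 100 °C, so full condensation is consistent).

T_f ≈ 87.3 °C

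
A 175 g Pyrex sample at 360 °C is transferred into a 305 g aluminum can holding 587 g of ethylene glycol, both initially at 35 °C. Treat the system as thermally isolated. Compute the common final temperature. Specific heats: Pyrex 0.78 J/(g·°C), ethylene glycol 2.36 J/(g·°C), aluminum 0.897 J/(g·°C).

T_f ≈ 59.7 °C

T_f = Σ m_i c_i T_i / Σ m_i c_i:
T_f = (136.5·360 + 1385.3·35 + 273.58·35) / (136.5 + 1385.3 + 273.58)
    = 107202 / 1795.4 ≈ 59.71 °C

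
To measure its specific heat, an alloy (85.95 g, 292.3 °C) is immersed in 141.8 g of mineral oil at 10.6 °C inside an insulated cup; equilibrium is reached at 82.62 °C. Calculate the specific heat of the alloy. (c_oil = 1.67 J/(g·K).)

m_s c (T_s − T_f) = m_oil c_oil (T_f − T_0):
85.95×c×(292.3 − 82.62) = 141.8×1.67×(82.62 − 10.6)
18022 c = 17055  ⇒  c ≈ 0.9463 J/(g·K)

c ≈ 0.946 J/(g·K)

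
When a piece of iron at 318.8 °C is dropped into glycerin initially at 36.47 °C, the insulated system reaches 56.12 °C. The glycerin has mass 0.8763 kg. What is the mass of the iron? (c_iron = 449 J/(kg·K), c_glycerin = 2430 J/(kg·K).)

Taking heat into each body as positive, Σ m c ΔT = 0:
m·449·(56.12 − 318.8) + 0.8763·2430·(56.12 − 36.47) = 0
-117943 m = -41843
m = -41843/-117943 ≈ 0.3548 kg

m ≈ 0.355 kg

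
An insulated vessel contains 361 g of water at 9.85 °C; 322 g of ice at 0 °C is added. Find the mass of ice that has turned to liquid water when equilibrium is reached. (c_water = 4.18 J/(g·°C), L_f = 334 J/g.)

m_melted ≈ 44.5 g

Water can give up m c ΔT = 361·4.18·9.85 = 14863 J before reaching 0 °C.
To melt every bit of ice: 322·334 = 107548 J.
14863 J < 107548 J, so only part of the ice melts and the system sits at 0 °C.
Mass melted = 14863/334 ≈ 44.5 g.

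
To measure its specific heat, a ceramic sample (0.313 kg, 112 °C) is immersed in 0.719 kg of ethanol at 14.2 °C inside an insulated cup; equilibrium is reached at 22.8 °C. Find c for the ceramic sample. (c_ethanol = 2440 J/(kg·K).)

c ≈ 540 J/(kg·K)

Let T be the final temperature. ΣQ_i = 0:
0.313×c×(22.8 − 112) + 0.719×2440×(22.8 − 14.2) = 0
-27.92 c = -15087
c = -15087/-27.92 ≈ 540.4 J/(kg·K)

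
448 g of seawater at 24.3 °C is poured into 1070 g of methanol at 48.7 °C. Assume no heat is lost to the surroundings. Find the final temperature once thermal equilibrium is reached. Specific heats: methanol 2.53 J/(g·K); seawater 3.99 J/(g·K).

T_f ≈ 39.0 °C

Conservation of energy gives ΣQ = 0:
1070·2.53·(T − 48.7) + 448·3.99·(T − 24.3) = 0
4494.6 T = 175273
T = 175273 / 4494.6 = 39 °C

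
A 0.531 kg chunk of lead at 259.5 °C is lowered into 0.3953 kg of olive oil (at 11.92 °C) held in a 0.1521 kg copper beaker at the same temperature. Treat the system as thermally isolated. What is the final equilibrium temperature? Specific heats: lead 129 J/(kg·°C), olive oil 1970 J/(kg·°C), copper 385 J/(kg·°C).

T_f ≈ 30.6 °C

Heat gained plus heat lost sum to zero:
0.531×129×(T − 259.5) + 0.3953×1970×(T − 11.92) + 0.1521×385×(T − 11.92) = 0
68.5(T − 259.5) + 778.74(T − 11.92) + 58.56(T − 11.92) = 0
905.8 T = 27756
T = 27756/905.8 ≈ 30.64 °C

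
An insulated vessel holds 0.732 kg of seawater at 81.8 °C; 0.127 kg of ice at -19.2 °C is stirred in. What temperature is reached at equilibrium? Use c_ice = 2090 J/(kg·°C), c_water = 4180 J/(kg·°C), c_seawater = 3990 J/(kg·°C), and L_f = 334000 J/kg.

T_f ≈ 55.5 °C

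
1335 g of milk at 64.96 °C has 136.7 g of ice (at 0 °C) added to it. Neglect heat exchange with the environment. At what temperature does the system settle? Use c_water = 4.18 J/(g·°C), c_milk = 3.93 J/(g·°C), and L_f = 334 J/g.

Sum of m c ΔT and latent-heat terms is zero:
latent heat to melt: 136.7×334 = 45658; meltwater 0→T: 136.7×4.18×T = 571.41 T; milk cools: 1335×3.93×(T − 64.96) = 5246.6(T − 64.96)
5818 T = 340816 − 45658 = 295158
T ≈ 50.73 °C — above 0 °C, consistent with complete melting.

T_f ≈ 50.7 °C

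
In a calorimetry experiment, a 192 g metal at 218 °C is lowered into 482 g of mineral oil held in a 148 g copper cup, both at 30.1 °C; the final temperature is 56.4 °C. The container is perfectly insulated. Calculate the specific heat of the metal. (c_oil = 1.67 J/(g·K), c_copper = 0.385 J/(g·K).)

c ≈ 0.731 J/(g·K)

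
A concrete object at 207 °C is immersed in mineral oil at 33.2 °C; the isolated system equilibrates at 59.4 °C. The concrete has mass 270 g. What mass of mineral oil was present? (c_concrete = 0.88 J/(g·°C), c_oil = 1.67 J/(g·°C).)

m ≈ 802 g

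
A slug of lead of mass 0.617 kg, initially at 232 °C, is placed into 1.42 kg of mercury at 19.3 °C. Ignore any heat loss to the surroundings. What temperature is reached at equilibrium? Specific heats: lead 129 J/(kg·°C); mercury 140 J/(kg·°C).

T_f = Σ m_i c_i T_i / Σ m_i c_i:
T_f = (79.59×232 + 198.8×19.3) / (79.59 + 198.8)
    = 22302 / 278.39 ≈ 80.11 °C

T_f ≈ 80.1 °C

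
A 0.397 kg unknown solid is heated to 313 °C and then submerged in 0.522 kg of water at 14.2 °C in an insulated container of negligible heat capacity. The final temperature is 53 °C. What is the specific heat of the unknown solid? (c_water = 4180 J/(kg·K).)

Heat lost by the unknown solid = heat gained by the water:
0.397·c·(313 − 53) = 0.522·4180·(53 − 14.2)
103.22 c = 84660  ⇒  c ≈ 820.2 J/(kg·K)

c ≈ 820 J/(kg·K)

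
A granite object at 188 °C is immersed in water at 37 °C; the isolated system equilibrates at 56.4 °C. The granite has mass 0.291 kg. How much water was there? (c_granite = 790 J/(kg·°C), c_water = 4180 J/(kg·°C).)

m ≈ 0.373 kg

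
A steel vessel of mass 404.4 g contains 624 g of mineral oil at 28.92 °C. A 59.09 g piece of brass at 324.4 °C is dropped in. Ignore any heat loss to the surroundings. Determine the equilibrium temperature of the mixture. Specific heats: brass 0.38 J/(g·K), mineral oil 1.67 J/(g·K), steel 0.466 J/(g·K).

T_f ≈ 34.2 °C

Heat gained plus heat lost sum to zero:
59.09·0.38·(T − 324.4) + 624·1.67·(T − 28.92) + 404.4·0.466·(T − 28.92) = 0
(22.45 + 1042.1 + 188.45) T = 22.45·324.4 + 1042.1·28.92 + 188.45·28.92
T = 42871 / 1253 = 34.2 °C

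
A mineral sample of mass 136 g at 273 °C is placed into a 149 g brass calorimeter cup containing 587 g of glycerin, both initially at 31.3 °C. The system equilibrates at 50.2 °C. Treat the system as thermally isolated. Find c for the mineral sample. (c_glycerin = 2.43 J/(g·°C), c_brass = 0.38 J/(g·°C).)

Conservation of energy gives ΣQ = 0:
136·c·(50.2 − 273) + 587·2.43·(50.2 − 31.3) + 149·0.38·(50.2 − 31.3) = 0
-30301 c = -28029
c = -28029/-30301 ≈ 0.925 J/(g·°C)

c ≈ 0.925 J/(g·°C)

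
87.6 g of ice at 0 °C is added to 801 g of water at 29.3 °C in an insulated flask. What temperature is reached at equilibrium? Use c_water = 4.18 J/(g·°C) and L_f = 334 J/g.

Sum of m c ΔT and latent-heat terms is zero:
melt ice: 87.6·334 = 29258; warm the meltwater: 366.17 T; water cools: 801·4.18·(T − 29.3) = 3348.2(T − 29.3)
3714.3 T = 98102 − 29258 = 68843
T ≈ 18.53 °C — above 0 °C, consistent with complete melting.

T_f ≈ 18.5 °C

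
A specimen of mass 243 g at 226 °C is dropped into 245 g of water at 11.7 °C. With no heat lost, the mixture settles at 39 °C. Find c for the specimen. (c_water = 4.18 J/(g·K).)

c ≈ 0.615 J/(g·K)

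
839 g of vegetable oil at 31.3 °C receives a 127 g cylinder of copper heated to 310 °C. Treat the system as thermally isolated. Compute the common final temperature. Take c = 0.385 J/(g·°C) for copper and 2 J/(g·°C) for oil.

T_f ≈ 39.2 °C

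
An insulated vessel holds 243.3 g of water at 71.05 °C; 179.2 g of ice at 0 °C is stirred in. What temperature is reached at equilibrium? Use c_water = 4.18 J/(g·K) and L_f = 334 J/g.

T_f ≈ 7.0 °C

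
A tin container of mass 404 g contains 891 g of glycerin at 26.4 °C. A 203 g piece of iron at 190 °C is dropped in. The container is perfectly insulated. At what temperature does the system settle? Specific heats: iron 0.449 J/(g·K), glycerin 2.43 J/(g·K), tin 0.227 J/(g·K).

Let T be the final temperature. ΣQ_i = 0:
203*0.449*(T − 190) + 891*2.43*(T − 26.4) + 404*0.227*(T − 26.4) = 0
91.15(T − 190) + 2165.1(T − 26.4) + 91.71(T − 26.4) = 0
(91.15 + 2165.1 + 91.71) T = 91.15*190 + 2165.1*26.4 + 91.71*26.4
T ≈ 32.75 °C

T_f ≈ 32.8 °C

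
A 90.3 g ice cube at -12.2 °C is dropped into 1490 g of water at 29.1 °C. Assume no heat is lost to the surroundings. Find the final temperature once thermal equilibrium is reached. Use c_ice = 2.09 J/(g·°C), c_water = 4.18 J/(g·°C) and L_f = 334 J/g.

Energy balance with sensible and latent terms:
ice -12.2→0 °C: 90.3·2.09·12.2 = 2302.5; fusion: m_ice L_f = 90.3·334 = 30160; warm the meltwater: 377.45 T; water: 6228.2(T − 29.1)
6605.7 T = 181241 − 32463 = 148778
T ≈ 22.52 °C (positive, so assuming full melt was valid).

T_f ≈ 22.5 °C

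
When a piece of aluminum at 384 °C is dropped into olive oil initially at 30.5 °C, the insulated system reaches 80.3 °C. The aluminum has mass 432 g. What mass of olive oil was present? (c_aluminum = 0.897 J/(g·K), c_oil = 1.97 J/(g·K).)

m ≈ 1200 g

|Q_aluminum| = |Q_oil|:
432×0.897×(384 − 80.3) = m×1.97×(80.3 − 30.5)
98.11 m = 117685  ⇒  m ≈ 1200 g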